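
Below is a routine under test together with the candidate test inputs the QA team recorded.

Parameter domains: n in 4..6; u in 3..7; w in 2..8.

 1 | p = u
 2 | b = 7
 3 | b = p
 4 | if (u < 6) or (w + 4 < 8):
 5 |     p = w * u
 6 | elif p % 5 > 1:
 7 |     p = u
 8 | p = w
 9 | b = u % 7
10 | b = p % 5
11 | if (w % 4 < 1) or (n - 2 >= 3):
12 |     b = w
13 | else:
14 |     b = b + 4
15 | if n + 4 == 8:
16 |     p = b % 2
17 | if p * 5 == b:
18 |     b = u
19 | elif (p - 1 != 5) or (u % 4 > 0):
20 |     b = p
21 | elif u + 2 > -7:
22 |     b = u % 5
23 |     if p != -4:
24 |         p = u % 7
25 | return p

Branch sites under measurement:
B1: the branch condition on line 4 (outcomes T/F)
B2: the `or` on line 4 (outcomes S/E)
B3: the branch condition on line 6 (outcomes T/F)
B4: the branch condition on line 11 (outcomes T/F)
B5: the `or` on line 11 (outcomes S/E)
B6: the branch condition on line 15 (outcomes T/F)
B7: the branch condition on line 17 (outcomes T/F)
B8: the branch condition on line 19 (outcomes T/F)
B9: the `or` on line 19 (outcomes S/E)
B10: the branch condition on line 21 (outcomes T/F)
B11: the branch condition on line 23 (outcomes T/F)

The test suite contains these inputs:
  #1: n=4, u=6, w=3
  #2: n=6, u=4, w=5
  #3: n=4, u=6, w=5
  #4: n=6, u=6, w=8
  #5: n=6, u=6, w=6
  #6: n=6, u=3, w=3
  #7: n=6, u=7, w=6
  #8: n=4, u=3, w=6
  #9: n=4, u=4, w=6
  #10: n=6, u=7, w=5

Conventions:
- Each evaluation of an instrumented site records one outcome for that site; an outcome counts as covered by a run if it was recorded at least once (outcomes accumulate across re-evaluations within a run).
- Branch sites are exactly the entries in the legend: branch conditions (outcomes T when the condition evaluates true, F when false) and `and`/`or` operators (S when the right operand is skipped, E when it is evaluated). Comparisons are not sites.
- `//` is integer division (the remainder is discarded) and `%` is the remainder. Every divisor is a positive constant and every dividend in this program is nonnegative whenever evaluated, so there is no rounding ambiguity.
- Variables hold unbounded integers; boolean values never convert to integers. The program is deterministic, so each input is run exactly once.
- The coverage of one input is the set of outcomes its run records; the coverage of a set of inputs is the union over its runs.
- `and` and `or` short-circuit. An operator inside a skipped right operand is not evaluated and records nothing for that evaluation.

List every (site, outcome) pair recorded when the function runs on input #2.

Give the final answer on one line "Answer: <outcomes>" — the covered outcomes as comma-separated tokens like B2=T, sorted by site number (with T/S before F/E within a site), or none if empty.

Tracing the run of input #2 (n=6, u=4, w=5):
  B2->S, B1->T, B5->E, B4->T, B6->F, B7->F, B9->S, B8->T
as a set, this run covers: B1=T, B2=S, B4=T, B5=E, B6=F, B7=F, B8=T, B9=S

Answer: B1=T, B2=S, B4=T, B5=E, B6=F, B7=F, B8=T, B9=S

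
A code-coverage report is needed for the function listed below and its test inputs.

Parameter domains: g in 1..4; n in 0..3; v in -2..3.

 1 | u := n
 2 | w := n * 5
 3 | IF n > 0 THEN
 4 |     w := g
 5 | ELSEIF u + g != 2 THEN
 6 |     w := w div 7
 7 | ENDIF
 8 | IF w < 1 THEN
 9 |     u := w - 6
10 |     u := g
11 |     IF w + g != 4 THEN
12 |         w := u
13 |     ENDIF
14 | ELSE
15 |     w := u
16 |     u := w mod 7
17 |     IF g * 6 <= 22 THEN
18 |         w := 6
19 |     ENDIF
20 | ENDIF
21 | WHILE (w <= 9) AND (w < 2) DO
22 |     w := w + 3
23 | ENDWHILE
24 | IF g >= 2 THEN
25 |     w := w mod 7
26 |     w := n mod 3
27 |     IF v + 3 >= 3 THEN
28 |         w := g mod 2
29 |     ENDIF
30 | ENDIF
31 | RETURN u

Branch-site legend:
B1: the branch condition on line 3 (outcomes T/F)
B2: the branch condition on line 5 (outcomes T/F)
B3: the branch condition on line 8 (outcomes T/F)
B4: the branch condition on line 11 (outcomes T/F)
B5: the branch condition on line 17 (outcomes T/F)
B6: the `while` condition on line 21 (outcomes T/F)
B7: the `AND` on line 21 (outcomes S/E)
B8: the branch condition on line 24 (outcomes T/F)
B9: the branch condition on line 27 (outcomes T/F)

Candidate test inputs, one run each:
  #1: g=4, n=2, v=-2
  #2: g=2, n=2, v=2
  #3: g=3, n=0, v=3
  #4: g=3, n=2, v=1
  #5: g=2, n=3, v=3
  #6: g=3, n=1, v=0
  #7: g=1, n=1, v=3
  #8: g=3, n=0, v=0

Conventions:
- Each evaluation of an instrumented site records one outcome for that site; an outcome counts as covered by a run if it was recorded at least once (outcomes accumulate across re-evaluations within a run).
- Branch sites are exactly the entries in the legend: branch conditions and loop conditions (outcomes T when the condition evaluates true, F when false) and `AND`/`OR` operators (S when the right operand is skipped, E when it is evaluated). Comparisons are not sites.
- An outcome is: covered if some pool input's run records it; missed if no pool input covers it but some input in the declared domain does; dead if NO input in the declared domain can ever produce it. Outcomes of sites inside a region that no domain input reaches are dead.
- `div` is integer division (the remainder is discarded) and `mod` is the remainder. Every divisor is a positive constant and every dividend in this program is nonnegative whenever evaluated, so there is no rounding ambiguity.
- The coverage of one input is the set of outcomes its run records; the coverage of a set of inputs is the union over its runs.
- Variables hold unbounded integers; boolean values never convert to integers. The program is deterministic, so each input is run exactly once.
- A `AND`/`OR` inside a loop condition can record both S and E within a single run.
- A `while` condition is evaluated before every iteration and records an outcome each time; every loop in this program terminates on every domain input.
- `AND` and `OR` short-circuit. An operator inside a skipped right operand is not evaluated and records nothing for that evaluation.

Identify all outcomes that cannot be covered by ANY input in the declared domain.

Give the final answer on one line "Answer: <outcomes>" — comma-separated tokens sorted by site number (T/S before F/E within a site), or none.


running all 96 domain inputs and tallying outcomes:
  B7=S: zero occurrences over every domain input -> dead
  reachable outcomes have witnesses, e.g. B1=T (e.g. g=1, n=1, v=-2), B1=F (e.g. g=1, n=0, v=-2), B2=T (e.g. g=1, n=0, v=-2), B2=F (e.g. g=2, n=0, v=-2)
Answer: B7=S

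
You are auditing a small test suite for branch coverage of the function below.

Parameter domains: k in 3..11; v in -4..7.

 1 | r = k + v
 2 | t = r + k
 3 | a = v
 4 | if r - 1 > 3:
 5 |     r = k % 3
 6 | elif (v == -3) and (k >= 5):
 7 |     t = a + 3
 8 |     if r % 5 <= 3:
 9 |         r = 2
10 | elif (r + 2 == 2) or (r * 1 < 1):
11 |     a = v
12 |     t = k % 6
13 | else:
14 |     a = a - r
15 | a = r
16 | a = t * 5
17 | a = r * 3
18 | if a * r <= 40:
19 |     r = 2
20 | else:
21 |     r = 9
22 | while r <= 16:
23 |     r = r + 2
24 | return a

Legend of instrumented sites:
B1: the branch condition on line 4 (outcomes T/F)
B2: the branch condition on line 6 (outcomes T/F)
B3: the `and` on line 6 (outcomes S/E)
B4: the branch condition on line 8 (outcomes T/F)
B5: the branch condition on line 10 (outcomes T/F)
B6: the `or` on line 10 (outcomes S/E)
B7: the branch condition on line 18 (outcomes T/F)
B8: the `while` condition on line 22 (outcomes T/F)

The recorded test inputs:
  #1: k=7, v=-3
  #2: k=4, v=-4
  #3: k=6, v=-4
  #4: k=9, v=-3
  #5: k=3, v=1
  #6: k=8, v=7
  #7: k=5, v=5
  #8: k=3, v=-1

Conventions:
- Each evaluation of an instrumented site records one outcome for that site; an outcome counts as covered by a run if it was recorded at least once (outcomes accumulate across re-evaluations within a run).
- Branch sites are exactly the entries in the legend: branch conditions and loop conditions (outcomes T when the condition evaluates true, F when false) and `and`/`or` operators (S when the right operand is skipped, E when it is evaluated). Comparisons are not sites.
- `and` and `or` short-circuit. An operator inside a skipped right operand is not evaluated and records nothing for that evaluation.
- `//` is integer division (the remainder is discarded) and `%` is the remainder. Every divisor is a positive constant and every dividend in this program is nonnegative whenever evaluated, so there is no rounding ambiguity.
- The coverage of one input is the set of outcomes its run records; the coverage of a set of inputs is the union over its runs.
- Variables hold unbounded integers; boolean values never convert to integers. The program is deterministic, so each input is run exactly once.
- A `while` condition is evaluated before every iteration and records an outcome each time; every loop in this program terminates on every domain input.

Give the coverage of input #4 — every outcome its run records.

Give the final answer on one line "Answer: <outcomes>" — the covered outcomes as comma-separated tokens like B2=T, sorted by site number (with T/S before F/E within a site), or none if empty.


Tracing the run of input #4 (k=9, v=-3):
  B1->T, B7->T, B8->T, B8->T, B8->T, B8->T, B8->T, B8->T, B8->T, B8->T
  B8->F
collecting distinct outcomes: B1=T, B7=T, B8=T, B8=F
Answer: B1=T, B7=T, B8=T, B8=F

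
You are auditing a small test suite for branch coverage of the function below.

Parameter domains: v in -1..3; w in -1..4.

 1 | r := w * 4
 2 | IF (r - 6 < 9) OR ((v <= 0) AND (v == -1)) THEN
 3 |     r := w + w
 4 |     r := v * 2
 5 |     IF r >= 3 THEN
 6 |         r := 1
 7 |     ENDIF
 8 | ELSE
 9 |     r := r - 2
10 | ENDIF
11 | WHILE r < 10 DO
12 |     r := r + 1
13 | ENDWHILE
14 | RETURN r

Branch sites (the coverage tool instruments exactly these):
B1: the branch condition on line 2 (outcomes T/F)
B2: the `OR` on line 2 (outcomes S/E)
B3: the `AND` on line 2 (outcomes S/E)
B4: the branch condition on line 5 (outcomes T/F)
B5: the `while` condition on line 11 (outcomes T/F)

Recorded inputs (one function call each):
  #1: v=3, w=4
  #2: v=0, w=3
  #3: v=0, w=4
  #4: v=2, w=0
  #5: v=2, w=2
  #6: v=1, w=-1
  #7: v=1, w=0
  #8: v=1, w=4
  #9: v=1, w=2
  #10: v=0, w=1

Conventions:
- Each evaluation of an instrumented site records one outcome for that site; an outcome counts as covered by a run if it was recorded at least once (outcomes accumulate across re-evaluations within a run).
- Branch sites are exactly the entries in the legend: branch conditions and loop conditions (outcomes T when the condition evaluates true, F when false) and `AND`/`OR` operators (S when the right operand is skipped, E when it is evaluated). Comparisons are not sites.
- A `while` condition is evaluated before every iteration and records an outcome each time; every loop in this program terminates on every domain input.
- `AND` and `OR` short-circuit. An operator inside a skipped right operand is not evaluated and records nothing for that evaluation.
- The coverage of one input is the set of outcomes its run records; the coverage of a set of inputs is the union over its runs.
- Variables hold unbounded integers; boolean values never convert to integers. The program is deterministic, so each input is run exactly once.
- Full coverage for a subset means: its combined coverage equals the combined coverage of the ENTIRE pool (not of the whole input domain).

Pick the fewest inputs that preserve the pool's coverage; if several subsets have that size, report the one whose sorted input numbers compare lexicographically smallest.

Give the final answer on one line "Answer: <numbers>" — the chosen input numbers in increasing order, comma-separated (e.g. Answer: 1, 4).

run #1 (v=3, w=4) runs B2->E, B3->S, B1->F, B5->F; records B1=F, B2=E, B3=S, B5=F
run #2 (v=0, w=3) runs B2->S, B1->T, B4->F, B5->T, B5->T, B5->T, B5->T, B5->T, B5->T, B5->T, B5->T, B5->T, B5->T, B5->F; records B1=T, B2=S, B4=F, B5=T, B5=F
run #3 (v=0, w=4) runs B2->E, B3->E, B1->F, B5->F; records B1=F, B2=E, B3=E, B5=F
run #4 (v=2, w=0) runs B2->S, B1->T, B4->T, B5->T, B5->T, B5->T, B5->T, B5->T, B5->T, B5->T, B5->T, B5->T, B5->F; records B1=T, B2=S, B4=T, B5=T, B5=F
run #5 (v=2, w=2) runs B2->S, B1->T, B4->T, B5->T, B5->T, B5->T, B5->T, B5->T, B5->T, B5->T, B5->T, B5->T, B5->F; records B1=T, B2=S, B4=T, B5=T, B5=F
run #6 (v=1, w=-1) runs B2->S, B1->T, B4->F, B5->T, B5->T, B5->T, B5->T, B5->T, B5->T, B5->T, B5->T, B5->F; records B1=T, B2=S, B4=F, B5=T, B5=F
run #7 (v=1, w=0) runs B2->S, B1->T, B4->F, B5->T, B5->T, B5->T, B5->T, B5->T, B5->T, B5->T, B5->T, B5->F; records B1=T, B2=S, B4=F, B5=T, B5=F
run #8 (v=1, w=4) runs B2->E, B3->S, B1->F, B5->F; records B1=F, B2=E, B3=S, B5=F
run #9 (v=1, w=2) runs B2->S, B1->T, B4->F, B5->T, B5->T, B5->T, B5->T, B5->T, B5->T, B5->T, B5->T, B5->F; records B1=T, B2=S, B4=F, B5=T, B5=F
run #10 (v=0, w=1) runs B2->S, B1->T, B4->F, B5->T, B5->T, B5->T, B5->T, B5->T, B5->T, B5->T, B5->T, B5->T, B5->T, B5->F; records B1=T, B2=S, B4=F, B5=T, B5=F
pool-wide coverage (10 outcomes): B1=T, B1=F, B2=S, B2=E, B3=S, B3=E, B4=T, B4=F, B5=T, B5=F
checked all size-1 subsets: none covers 10 outcomes (max 5/10)
checked all size-2 subsets: none covers 10 outcomes (max 8/10)
checked all size-3 subsets: none covers 10 outcomes (max 9/10)
size 4: inputs {1, 2, 3, 4} cover all 10 outcomes, and no lexicographically smaller subset of this size does

Answer: 1, 2, 3, 4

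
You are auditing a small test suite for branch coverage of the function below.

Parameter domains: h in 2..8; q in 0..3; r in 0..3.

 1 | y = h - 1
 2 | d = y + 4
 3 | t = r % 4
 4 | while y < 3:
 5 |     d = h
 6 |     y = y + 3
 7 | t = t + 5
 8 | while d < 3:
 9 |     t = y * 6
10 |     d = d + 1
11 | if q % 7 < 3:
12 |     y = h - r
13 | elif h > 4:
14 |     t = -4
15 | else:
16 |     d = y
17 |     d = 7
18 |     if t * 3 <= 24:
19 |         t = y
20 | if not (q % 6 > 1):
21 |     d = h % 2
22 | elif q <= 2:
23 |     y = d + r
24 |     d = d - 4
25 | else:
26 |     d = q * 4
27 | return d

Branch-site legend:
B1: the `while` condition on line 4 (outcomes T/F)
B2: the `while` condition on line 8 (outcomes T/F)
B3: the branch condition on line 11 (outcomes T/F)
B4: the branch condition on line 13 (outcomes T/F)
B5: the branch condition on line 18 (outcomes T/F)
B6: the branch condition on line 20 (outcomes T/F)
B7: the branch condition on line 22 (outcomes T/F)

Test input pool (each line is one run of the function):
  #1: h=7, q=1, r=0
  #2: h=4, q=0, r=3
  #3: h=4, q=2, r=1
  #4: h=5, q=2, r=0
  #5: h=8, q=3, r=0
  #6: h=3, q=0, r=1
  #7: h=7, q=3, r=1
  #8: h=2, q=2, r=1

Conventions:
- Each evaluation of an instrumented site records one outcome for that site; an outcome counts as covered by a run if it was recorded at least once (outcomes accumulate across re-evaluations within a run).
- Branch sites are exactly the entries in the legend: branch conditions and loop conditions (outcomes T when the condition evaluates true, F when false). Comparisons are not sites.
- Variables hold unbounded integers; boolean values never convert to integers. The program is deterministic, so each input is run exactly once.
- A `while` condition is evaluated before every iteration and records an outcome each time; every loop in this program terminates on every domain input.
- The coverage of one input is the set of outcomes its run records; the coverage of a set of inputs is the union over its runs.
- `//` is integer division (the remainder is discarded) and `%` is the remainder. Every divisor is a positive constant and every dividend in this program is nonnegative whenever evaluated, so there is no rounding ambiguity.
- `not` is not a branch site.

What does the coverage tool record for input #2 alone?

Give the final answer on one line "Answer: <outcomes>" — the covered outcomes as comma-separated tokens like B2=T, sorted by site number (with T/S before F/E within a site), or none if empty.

Simulating input #2 (h=4, q=0, r=3) step by step:
  B1->F, B2->F, B3->T, B6->T
collecting distinct outcomes: B1=F, B2=F, B3=T, B6=T

Answer: B1=F, B2=F, B3=T, B6=T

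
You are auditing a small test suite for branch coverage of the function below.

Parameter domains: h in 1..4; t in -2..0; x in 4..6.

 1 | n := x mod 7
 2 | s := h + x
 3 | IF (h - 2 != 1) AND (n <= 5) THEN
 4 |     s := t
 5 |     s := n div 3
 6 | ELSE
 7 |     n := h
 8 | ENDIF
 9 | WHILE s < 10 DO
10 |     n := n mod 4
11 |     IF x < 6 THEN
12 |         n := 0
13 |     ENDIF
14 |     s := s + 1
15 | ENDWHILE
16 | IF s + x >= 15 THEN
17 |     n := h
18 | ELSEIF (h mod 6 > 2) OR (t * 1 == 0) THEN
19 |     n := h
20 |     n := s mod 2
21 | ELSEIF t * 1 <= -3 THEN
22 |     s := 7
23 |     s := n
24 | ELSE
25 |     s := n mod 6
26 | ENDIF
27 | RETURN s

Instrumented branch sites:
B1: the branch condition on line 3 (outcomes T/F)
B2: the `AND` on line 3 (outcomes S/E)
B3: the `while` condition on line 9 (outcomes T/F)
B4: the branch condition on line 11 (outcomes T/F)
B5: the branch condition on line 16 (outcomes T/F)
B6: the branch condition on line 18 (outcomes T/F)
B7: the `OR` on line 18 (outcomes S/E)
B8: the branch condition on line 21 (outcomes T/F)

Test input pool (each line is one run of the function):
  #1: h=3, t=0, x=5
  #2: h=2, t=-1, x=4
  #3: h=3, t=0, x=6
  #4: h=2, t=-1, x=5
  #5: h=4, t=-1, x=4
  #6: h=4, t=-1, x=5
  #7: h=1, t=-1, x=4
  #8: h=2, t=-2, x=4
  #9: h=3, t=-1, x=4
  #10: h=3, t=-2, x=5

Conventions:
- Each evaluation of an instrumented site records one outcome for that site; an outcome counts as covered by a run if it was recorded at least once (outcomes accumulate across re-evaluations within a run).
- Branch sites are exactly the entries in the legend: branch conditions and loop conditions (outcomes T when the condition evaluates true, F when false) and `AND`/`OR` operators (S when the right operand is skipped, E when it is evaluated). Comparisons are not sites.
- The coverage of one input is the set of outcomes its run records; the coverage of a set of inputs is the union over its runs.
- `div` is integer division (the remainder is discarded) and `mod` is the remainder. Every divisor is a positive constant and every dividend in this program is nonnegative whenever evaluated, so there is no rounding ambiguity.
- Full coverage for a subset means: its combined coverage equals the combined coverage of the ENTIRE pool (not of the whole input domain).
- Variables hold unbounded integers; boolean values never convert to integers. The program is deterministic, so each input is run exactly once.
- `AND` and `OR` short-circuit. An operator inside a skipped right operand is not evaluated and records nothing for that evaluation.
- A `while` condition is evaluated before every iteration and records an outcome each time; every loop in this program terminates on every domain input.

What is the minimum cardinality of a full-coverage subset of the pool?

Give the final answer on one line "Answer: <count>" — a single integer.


#1 (h=3, t=0, x=5) -> B2->S, B1->F, B3->T, B4->T, B3->T, B4->T, B3->F, B5->T; covered: B1=F, B2=S, B3=T, B3=F, B4=T, B5=T
#2 (h=2, t=-1, x=4) -> B2->E, B1->T, B3->T, B4->T, B3->T, B4->T, B3->T, B4->T, B3->T, B4->T, B3->T, B4->T, B3->T, B4->T, ...; covered: B1=T, B2=E, B3=T, B3=F, B4=T, B5=F, B6=F, B7=E, B8=F
#3 (h=3, t=0, x=6) -> B2->S, B1->F, B3->T, B4->F, B3->F, B5->T; covered: B1=F, B2=S, B3=T, B3=F, B4=F, B5=T
#4 (h=2, t=-1, x=5) -> B2->E, B1->T, B3->T, B4->T, B3->T, B4->T, B3->T, B4->T, B3->T, B4->T, B3->T, B4->T, B3->T, B4->T, ...; covered: B1=T, B2=E, B3=T, B3=F, B4=T, B5=T
#5 (h=4, t=-1, x=4) -> B2->E, B1->T, B3->T, B4->T, B3->T, B4->T, B3->T, B4->T, B3->T, B4->T, B3->T, B4->T, B3->T, B4->T, ...; covered: B1=T, B2=E, B3=T, B3=F, B4=T, B5=F, B6=T, B7=S
#6 (h=4, t=-1, x=5) -> B2->E, B1->T, B3->T, B4->T, B3->T, B4->T, B3->T, B4->T, B3->T, B4->T, B3->T, B4->T, B3->T, B4->T, ...; covered: B1=T, B2=E, B3=T, B3=F, B4=T, B5=T
#7 (h=1, t=-1, x=4) -> B2->E, B1->T, B3->T, B4->T, B3->T, B4->T, B3->T, B4->T, B3->T, B4->T, B3->T, B4->T, B3->T, B4->T, ...; covered: B1=T, B2=E, B3=T, B3=F, B4=T, B5=F, B6=F, B7=E, B8=F
#8 (h=2, t=-2, x=4) -> B2->E, B1->T, B3->T, B4->T, B3->T, B4->T, B3->T, B4->T, B3->T, B4->T, B3->T, B4->T, B3->T, B4->T, ...; covered: B1=T, B2=E, B3=T, B3=F, B4=T, B5=F, B6=F, B7=E, B8=F
#9 (h=3, t=-1, x=4) -> B2->S, B1->F, B3->T, B4->T, B3->T, B4->T, B3->T, B4->T, B3->F, B5->F, B7->S, B6->T; covered: B1=F, B2=S, B3=T, B3=F, B4=T, B5=F, B6=T, B7=S
#10 (h=3, t=-2, x=5) -> B2->S, B1->F, B3->T, B4->T, B3->T, B4->T, B3->F, B5->T; covered: B1=F, B2=S, B3=T, B3=F, B4=T, B5=T
the full pool covers 15 outcomes: B1=T, B1=F, B2=S, B2=E, B3=T, B3=F, B4=T, B4=F, B5=T, B5=F, B6=T, B6=F, B7=S, B7=E, B8=F
checked all size-1 subsets: none covers 15 outcomes (max 9/15)
checked all size-2 subsets: none covers 15 outcomes (max 13/15)
the canonical winner is {2, 3, 5}: size 3, full 15-outcome coverage, earliest index list among size-3 covers
Answer: 3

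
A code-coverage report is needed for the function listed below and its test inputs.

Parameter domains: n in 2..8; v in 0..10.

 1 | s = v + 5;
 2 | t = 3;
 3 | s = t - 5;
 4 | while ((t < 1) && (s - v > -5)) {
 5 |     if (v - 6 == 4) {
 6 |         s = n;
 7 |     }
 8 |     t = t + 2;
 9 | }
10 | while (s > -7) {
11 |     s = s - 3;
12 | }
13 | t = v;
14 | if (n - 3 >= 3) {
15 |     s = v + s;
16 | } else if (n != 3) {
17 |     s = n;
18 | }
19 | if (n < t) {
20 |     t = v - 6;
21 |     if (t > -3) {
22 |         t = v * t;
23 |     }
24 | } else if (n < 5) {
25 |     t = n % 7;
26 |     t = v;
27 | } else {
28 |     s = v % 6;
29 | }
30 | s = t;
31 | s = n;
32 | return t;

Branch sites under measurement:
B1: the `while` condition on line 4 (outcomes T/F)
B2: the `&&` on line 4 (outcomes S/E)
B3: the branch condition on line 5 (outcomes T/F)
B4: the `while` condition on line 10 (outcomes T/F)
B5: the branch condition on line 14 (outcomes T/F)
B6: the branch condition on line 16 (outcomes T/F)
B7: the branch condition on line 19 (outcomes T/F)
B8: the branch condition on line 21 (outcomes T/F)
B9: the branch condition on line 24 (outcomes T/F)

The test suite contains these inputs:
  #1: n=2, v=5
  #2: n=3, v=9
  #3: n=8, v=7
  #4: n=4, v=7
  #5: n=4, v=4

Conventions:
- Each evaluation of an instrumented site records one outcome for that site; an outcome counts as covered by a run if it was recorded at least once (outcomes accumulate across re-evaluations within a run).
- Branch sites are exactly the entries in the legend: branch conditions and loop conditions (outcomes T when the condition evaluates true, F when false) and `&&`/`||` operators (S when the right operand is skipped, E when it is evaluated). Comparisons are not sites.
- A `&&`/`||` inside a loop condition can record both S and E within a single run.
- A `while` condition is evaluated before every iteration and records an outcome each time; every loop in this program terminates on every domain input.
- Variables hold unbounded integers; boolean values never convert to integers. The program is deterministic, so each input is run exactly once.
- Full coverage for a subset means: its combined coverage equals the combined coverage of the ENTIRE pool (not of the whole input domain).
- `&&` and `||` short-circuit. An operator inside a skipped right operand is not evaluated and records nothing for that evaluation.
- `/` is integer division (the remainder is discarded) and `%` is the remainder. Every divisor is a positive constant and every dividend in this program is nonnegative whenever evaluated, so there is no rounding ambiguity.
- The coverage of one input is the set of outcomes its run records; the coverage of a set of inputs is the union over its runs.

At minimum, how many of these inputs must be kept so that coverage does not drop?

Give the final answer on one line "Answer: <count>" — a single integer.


test 1 (n=2, v=5) hits B1=F, B2=S, B4=T, B4=F, B5=F, B6=T, B7=T, B8=T
test 2 (n=3, v=9) hits B1=F, B2=S, B4=T, B4=F, B5=F, B6=F, B7=T, B8=T
test 3 (n=8, v=7) hits B1=F, B2=S, B4=T, B4=F, B5=T, B7=F, B9=F
test 4 (n=4, v=7) hits B1=F, B2=S, B4=T, B4=F, B5=F, B6=T, B7=T, B8=T
test 5 (n=4, v=4) hits B1=F, B2=S, B4=T, B4=F, B5=F, B6=T, B7=F, B9=T
union over all inputs: B1=F, B2=S, B4=T, B4=F, B5=T, B5=F, B6=T, B6=F, B7=T, B7=F, B8=T, B9=T, B9=F (13 outcomes)
every size-1 subset falls short of the 13 outcomes (best: 8/13)
every size-2 subset falls short of the 13 outcomes (best: 11/13)
size 3: inputs {2, 3, 5} cover all 13 outcomes, and no lexicographically smaller subset of this size does
Answer: 3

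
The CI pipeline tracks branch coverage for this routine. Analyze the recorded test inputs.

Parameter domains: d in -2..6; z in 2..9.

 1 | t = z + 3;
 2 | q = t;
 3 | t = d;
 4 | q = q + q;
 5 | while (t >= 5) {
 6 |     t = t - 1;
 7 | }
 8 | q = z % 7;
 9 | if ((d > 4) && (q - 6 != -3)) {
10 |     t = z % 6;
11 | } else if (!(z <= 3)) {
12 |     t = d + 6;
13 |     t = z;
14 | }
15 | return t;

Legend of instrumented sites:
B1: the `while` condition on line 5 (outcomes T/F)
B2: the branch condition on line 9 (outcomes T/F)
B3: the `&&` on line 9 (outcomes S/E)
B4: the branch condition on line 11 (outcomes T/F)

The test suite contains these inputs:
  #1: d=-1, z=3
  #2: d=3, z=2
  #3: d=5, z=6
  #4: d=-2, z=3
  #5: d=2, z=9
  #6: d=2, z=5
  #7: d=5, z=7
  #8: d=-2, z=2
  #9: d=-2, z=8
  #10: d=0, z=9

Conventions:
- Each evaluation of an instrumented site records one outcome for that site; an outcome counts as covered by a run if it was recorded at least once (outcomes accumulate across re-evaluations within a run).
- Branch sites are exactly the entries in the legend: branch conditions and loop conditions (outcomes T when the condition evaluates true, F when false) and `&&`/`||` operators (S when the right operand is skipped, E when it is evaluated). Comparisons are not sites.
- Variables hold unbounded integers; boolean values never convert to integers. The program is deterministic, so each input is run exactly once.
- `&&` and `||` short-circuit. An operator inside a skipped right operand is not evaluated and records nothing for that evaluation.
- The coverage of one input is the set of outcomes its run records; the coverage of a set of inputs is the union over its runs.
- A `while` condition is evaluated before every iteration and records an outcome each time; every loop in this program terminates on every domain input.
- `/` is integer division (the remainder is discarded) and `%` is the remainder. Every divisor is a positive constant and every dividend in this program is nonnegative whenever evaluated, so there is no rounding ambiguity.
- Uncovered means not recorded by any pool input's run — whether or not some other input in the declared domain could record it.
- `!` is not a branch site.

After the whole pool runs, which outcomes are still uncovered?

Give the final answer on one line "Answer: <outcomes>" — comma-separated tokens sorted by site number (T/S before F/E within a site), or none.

input #1, d=-1, z=3: outcomes B1=F, B2=F, B3=S, B4=F
input #2, d=3, z=2: outcomes B1=F, B2=F, B3=S, B4=F
input #3, d=5, z=6: outcomes B1=T, B1=F, B2=T, B3=E
input #4, d=-2, z=3: outcomes B1=F, B2=F, B3=S, B4=F
input #5, d=2, z=9: outcomes B1=F, B2=F, B3=S, B4=T
input #6, d=2, z=5: outcomes B1=F, B2=F, B3=S, B4=T
input #7, d=5, z=7: outcomes B1=T, B1=F, B2=T, B3=E
input #8, d=-2, z=2: outcomes B1=F, B2=F, B3=S, B4=F
input #9, d=-2, z=8: outcomes B1=F, B2=F, B3=S, B4=T
input #10, d=0, z=9: outcomes B1=F, B2=F, B3=S, B4=T
union over the pool: B1=T, B1=F, B2=T, B2=F, B3=S, B3=E, B4=T, B4=F
uncovered (0 of 8): none

Answer: none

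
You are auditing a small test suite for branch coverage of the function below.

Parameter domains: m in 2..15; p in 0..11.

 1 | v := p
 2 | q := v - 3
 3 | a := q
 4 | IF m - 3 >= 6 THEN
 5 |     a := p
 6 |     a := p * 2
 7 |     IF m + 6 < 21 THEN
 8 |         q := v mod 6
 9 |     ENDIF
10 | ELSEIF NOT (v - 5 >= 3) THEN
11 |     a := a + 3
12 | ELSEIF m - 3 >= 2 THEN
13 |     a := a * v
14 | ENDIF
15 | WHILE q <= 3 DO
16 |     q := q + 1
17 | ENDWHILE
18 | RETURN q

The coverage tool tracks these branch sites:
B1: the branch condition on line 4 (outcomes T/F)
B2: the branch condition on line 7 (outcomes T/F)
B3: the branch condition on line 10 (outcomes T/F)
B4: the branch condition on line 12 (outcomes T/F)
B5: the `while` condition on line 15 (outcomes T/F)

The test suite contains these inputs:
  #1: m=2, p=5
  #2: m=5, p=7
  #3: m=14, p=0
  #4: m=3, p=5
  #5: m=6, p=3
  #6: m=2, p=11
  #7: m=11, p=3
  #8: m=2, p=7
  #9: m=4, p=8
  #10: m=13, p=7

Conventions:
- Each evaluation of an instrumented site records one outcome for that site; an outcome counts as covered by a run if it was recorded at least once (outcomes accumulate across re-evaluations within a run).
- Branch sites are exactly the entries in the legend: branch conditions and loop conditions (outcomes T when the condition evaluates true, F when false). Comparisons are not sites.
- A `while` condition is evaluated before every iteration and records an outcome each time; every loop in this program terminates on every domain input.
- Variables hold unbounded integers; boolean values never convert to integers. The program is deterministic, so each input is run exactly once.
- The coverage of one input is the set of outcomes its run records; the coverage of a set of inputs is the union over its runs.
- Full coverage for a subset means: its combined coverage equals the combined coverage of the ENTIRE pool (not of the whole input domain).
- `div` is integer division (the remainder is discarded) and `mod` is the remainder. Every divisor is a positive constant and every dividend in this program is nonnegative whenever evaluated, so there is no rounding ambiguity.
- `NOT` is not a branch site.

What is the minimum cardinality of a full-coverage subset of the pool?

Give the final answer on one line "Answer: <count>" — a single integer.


run #1 (m=2, p=5) runs B1->F, B3->T, B5->T, B5->T, B5->F; records B1=F, B3=T, B5=T, B5=F
run #2 (m=5, p=7) runs B1->F, B3->T, B5->F; records B1=F, B3=T, B5=F
run #3 (m=14, p=0) runs B1->T, B2->T, B5->T, B5->T, B5->T, B5->T, B5->F; records B1=T, B2=T, B5=T, B5=F
run #4 (m=3, p=5) runs B1->F, B3->T, B5->T, B5->T, B5->F; records B1=F, B3=T, B5=T, B5=F
run #5 (m=6, p=3) runs B1->F, B3->T, B5->T, B5->T, B5->T, B5->T, B5->F; records B1=F, B3=T, B5=T, B5=F
run #6 (m=2, p=11) runs B1->F, B3->F, B4->F, B5->F; records B1=F, B3=F, B4=F, B5=F
run #7 (m=11, p=3) runs B1->T, B2->T, B5->T, B5->F; records B1=T, B2=T, B5=T, B5=F
run #8 (m=2, p=7) runs B1->F, B3->T, B5->F; records B1=F, B3=T, B5=F
run #9 (m=4, p=8) runs B1->F, B3->F, B4->F, B5->F; records B1=F, B3=F, B4=F, B5=F
run #10 (m=13, p=7) runs B1->T, B2->T, B5->T, B5->T, B5->T, B5->F; records B1=T, B2=T, B5=T, B5=F
together the pool reaches 8 outcomes: B1=T, B1=F, B2=T, B3=T, B3=F, B4=F, B5=T, B5=F
size 1 is not enough: best union over all size-1 subsets is 4/8
size 2 is not enough: best union over all size-2 subsets is 7/8
the canonical winner is {1, 3, 6}: size 3, full 8-outcome coverage, earliest index list among size-3 covers
Answer: 3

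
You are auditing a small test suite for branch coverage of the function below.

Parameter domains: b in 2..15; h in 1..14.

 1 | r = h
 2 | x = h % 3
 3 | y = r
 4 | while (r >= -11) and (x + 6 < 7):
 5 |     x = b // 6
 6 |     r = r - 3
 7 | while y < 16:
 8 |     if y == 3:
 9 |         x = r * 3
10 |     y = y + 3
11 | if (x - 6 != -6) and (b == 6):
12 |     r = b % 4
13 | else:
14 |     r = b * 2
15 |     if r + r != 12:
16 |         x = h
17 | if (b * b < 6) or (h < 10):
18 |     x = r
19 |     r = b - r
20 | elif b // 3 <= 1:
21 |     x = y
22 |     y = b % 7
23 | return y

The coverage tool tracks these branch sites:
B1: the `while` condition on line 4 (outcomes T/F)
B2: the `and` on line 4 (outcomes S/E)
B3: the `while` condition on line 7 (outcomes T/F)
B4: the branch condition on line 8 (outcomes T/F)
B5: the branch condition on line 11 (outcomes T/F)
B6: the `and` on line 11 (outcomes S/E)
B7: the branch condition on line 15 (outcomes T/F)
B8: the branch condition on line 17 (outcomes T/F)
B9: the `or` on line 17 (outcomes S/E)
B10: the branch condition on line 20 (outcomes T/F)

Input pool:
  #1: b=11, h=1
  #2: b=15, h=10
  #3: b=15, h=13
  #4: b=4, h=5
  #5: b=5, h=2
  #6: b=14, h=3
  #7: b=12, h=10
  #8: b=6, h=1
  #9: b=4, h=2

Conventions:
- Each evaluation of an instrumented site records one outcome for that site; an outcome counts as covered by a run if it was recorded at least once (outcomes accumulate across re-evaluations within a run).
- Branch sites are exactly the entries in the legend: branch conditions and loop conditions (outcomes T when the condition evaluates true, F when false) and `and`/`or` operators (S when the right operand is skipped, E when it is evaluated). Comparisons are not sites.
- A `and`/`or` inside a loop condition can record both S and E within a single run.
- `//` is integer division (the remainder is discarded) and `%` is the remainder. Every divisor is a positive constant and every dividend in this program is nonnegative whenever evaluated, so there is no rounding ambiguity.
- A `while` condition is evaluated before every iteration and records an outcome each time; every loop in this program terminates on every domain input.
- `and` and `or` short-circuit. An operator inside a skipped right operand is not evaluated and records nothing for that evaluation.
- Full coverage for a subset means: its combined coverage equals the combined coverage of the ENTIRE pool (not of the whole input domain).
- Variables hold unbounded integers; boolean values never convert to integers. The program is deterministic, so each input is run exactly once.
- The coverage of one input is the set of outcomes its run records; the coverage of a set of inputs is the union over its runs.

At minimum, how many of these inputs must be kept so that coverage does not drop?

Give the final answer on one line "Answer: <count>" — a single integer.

test 1 (b=11, h=1) fires B2->E, B1->F, B3->T, B4->F, B3->T, B4->F, B3->T, B4->F, B3->T, B4->F, B3->T, B4->F, B3->F, B6->E, ...; hits B1=F, B2=E, B3=T, B3=F, B4=F, B5=F, B6=E, B7=T, B8=T, B9=E
test 2 (b=15, h=10) fires B2->E, B1->F, B3->T, B4->F, B3->T, B4->F, B3->F, B6->E, B5->F, B7->T, B9->E, B8->F, B10->F; hits B1=F, B2=E, B3=T, B3=F, B4=F, B5=F, B6=E, B7=T, B8=F, B9=E, B10=F
test 3 (b=15, h=13) fires B2->E, B1->F, B3->T, B4->F, B3->F, B6->E, B5->F, B7->T, B9->E, B8->F, B10->F; hits B1=F, B2=E, B3=T, B3=F, B4=F, B5=F, B6=E, B7=T, B8=F, B9=E, B10=F
test 4 (b=4, h=5) fires B2->E, B1->F, B3->T, B4->F, B3->T, B4->F, B3->T, B4->F, B3->T, B4->F, B3->F, B6->E, B5->F, B7->T, ...; hits B1=F, B2=E, B3=T, B3=F, B4=F, B5=F, B6=E, B7=T, B8=T, B9=E
test 5 (b=5, h=2) fires B2->E, B1->F, B3->T, B4->F, B3->T, B4->F, B3->T, B4->F, B3->T, B4->F, B3->T, B4->F, B3->F, B6->E, ...; hits B1=F, B2=E, B3=T, B3=F, B4=F, B5=F, B6=E, B7=T, B8=T, B9=E
test 6 (b=14, h=3) fires B2->E, B1->T, B2->E, B1->F, B3->T, B4->T, B3->T, B4->F, B3->T, B4->F, B3->T, B4->F, B3->T, B4->F, ...; hits B1=T, B1=F, B2=E, B3=T, B3=F, B4=T, B4=F, B5=F, B6=S, B7=T, B8=T, B9=E
test 7 (b=12, h=10) fires B2->E, B1->F, B3->T, B4->F, B3->T, B4->F, B3->F, B6->E, B5->F, B7->T, B9->E, B8->F, B10->F; hits B1=F, B2=E, B3=T, B3=F, B4=F, B5=F, B6=E, B7=T, B8=F, B9=E, B10=F
test 8 (b=6, h=1) fires B2->E, B1->F, B3->T, B4->F, B3->T, B4->F, B3->T, B4->F, B3->T, B4->F, B3->T, B4->F, B3->F, B6->E, ...; hits B1=F, B2=E, B3=T, B3=F, B4=F, B5=T, B6=E, B8=T, B9=E
test 9 (b=4, h=2) fires B2->E, B1->F, B3->T, B4->F, B3->T, B4->F, B3->T, B4->F, B3->T, B4->F, B3->T, B4->F, B3->F, B6->E, ...; hits B1=F, B2=E, B3=T, B3=F, B4=F, B5=F, B6=E, B7=T, B8=T, B9=E
together the pool reaches 16 outcomes: B1=T, B1=F, B2=E, B3=T, B3=F, B4=T, B4=F, B5=T, B5=F, B6=S, B6=E, B7=T, B8=T, B8=F, B9=E, B10=F
checked all size-1 subsets: none covers 16 outcomes (max 12/16)
checked all size-2 subsets: none covers 16 outcomes (max 15/16)
size 3: inputs {2, 6, 8} cover all 16 outcomes, and no lexicographically smaller subset of this size does

Answer: 3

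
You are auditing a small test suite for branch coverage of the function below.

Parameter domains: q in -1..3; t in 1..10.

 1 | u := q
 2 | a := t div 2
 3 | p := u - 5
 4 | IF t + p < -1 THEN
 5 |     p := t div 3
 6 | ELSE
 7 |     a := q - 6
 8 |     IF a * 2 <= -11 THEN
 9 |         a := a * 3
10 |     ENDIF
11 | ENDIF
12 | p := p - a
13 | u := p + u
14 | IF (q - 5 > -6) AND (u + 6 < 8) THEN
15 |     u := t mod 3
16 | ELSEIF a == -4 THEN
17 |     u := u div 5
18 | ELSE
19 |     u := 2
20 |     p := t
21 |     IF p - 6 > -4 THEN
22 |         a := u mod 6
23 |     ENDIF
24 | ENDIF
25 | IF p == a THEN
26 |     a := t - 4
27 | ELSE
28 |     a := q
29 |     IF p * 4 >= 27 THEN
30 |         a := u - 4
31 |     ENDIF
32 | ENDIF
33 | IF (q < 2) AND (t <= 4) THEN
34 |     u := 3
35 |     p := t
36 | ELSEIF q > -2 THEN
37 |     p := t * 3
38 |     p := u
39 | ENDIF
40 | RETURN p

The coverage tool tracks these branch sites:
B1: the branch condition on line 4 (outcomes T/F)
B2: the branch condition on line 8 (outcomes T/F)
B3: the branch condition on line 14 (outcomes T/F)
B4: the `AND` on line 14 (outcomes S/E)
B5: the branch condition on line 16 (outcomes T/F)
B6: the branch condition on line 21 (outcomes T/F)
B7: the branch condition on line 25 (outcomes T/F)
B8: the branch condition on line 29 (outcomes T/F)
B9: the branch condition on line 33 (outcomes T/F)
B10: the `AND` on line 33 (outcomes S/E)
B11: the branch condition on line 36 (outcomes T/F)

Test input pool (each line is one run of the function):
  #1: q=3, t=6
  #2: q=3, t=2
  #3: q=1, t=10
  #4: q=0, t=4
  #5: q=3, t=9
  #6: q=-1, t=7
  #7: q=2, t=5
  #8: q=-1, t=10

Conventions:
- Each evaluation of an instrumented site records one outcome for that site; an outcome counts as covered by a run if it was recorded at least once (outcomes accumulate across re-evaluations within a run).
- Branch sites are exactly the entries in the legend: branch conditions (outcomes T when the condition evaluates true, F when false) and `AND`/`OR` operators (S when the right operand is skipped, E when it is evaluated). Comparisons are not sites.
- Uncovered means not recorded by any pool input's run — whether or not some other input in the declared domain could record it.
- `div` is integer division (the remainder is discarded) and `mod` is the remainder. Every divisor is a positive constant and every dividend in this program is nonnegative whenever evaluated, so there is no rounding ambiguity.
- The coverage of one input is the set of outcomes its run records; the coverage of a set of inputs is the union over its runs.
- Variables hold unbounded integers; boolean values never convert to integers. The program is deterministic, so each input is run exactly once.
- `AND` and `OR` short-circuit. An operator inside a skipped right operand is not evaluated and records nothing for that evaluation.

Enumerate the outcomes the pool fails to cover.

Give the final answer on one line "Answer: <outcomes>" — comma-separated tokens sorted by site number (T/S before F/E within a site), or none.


input #1, q=3, t=6: events B1->F, B2->F, B4->E, B3->F, B5->F, B6->T, B7->F, B8->F, B10->S, B9->F, B11->T; outcomes B1=F, B2=F, B3=F, B4=E, B5=F, B6=T, B7=F, B8=F, B9=F, B10=S, B11=T
input #2, q=3, t=2: events B1->F, B2->F, B4->E, B3->F, B5->F, B6->F, B7->F, B8->F, B10->S, B9->F, B11->T; outcomes B1=F, B2=F, B3=F, B4=E, B5=F, B6=F, B7=F, B8=F, B9=F, B10=S, B11=T
input #3, q=1, t=10: events B1->F, B2->F, B4->E, B3->F, B5->F, B6->T, B7->F, B8->T, B10->E, B9->F, B11->T; outcomes B1=F, B2=F, B3=F, B4=E, B5=F, B6=T, B7=F, B8=T, B9=F, B10=E, B11=T
input #4, q=0, t=4: events B1->F, B2->T, B4->E, B3->F, B5->F, B6->T, B7->F, B8->F, B10->E, B9->T; outcomes B1=F, B2=T, B3=F, B4=E, B5=F, B6=T, B7=F, B8=F, B9=T, B10=E
input #5, q=3, t=9: events B1->F, B2->F, B4->E, B3->F, B5->F, B6->T, B7->F, B8->T, B10->S, B9->F, B11->T; outcomes B1=F, B2=F, B3=F, B4=E, B5=F, B6=T, B7=F, B8=T, B9=F, B10=S, B11=T
input #6, q=-1, t=7: events B1->F, B2->T, B4->S, B3->F, B5->F, B6->T, B7->F, B8->T, B10->E, B9->F, B11->T; outcomes B1=F, B2=T, B3=F, B4=S, B5=F, B6=T, B7=F, B8=T, B9=F, B10=E, B11=T
input #7, q=2, t=5: events B1->F, B2->F, B4->E, B3->F, B5->T, B7->F, B8->F, B10->S, B9->F, B11->T; outcomes B1=F, B2=F, B3=F, B4=E, B5=T, B7=F, B8=F, B9=F, B10=S, B11=T
input #8, q=-1, t=10: events B1->F, B2->T, B4->S, B3->F, B5->F, B6->T, B7->F, B8->T, B10->E, B9->F, B11->T; outcomes B1=F, B2=T, B3=F, B4=S, B5=F, B6=T, B7=F, B8=T, B9=F, B10=E, B11=T
union over the pool: B1=F, B2=T, B2=F, B3=F, B4=S, B4=E, B5=T, B5=F, B6=T, B6=F, B7=F, B8=T, B8=F, B9=T, B9=F, B10=S, B10=E, B11=T
uncovered (4 of 22): B1=T, B3=T, B7=T, B11=F
Answer: B1=T, B3=T, B7=T, B11=F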